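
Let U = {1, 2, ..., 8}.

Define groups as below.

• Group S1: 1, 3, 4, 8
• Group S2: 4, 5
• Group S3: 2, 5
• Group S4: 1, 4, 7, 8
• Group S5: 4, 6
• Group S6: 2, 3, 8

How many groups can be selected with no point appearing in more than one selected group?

2

S3, S4 are pairwise disjoint (S3={2,5}; S4={1,4,7,8}).
Every remaining group overlaps one of these, and no 3 of the listed groups are pairwise disjoint, so 2 is the maximum.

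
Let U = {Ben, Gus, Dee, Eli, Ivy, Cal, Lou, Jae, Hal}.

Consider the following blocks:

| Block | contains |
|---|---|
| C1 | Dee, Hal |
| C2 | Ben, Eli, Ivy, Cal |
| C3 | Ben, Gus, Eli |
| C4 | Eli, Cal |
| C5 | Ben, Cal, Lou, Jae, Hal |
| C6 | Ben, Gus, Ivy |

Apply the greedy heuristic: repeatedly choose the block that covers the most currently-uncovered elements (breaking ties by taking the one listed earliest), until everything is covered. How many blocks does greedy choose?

4

Greedy: pick C5 (covers 5 new) → pick C2 (covers 2 new) → pick C1 (covers 1 new) → pick C3 (covers 1 new). Total picks: 4.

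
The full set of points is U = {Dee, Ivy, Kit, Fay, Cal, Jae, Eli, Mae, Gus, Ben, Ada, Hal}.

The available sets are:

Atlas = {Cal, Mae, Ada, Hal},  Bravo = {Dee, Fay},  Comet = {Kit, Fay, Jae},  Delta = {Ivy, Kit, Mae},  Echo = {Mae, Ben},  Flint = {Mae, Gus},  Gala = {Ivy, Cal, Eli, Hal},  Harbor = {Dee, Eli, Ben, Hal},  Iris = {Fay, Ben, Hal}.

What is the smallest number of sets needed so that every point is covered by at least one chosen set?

Atlas, Comet, Delta, Flint, and Harbor cover everything between them: the union {Dee, Ivy, Kit, Fay, Cal, Jae, Eli, Mae, Gus, Ben, Ada, Hal} is all of U.
No 4 of the 9 sets cover everything (all 126 combinations miss at least one point), so 5 is optimal.

5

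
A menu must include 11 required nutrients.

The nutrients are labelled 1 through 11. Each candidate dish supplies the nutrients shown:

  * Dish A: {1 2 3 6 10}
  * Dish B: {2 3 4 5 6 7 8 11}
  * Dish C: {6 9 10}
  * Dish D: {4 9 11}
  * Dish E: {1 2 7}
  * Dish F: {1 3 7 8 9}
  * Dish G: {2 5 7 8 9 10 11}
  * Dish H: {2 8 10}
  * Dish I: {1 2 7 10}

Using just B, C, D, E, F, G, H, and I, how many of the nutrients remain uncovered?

Union of B, C, D, E, F, G, H, I = {1, 2, 3, 4, 5, 6, 7, 8, 9, 10, 11} — that's every nutrient, so 0 are uncovered.

0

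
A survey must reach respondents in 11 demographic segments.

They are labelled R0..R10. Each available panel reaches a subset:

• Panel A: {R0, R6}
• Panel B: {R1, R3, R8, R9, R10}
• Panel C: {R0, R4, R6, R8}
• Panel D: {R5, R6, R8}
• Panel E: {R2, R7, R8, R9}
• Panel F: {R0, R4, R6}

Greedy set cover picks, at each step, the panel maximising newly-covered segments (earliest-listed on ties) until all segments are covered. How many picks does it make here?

Greedy: pick B (covers 5 new) → pick C (covers 3 new) → pick E (covers 2 new) → pick D (covers 1 new). Total picks: 4.

4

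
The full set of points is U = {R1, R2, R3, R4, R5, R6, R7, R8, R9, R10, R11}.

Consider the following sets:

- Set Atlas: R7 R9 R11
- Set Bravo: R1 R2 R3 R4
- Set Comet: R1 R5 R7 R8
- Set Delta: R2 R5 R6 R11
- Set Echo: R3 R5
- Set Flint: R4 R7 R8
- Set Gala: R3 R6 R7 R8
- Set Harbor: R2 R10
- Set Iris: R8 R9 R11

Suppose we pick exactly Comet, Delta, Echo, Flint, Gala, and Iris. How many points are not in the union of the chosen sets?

1

Union of Comet, Delta, Echo, Flint, Gala, Iris = {R1, R2, R3, R4, R5, R6, R7, R8, R9, R11}.
Not covered: R10 — 1 point.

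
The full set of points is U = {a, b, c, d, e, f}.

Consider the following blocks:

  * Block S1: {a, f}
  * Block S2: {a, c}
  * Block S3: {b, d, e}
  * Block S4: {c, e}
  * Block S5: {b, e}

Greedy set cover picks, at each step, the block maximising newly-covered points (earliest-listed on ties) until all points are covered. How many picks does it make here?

3

Greedy: pick S3 (covers 3 new) → pick S1 (covers 2 new) → pick S2 (covers 1 new). Total picks: 3.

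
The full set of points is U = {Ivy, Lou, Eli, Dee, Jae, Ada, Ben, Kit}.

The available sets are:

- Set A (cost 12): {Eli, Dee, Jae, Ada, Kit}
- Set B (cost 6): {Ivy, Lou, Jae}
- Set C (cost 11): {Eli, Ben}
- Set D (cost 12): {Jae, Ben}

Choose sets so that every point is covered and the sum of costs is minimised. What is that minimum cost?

A, B, C together cover every point (A ∪ B ∪ C = {Ivy, Lou, Eli, Dee, Jae, Ada, Ben, Kit}); total cost 12 + 6 + 11 = 29.
No covering selection has total cost below 29.

29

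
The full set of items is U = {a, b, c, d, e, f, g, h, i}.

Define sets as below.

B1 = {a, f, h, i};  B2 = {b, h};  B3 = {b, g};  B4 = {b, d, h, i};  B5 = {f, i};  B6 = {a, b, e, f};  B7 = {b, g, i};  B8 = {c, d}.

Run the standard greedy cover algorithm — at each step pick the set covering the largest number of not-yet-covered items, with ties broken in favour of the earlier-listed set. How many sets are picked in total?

4

Greedy: pick B1 (covers 4 new) → pick B3 (covers 2 new) → pick B8 (covers 2 new) → pick B6 (covers 1 new). Total picks: 4.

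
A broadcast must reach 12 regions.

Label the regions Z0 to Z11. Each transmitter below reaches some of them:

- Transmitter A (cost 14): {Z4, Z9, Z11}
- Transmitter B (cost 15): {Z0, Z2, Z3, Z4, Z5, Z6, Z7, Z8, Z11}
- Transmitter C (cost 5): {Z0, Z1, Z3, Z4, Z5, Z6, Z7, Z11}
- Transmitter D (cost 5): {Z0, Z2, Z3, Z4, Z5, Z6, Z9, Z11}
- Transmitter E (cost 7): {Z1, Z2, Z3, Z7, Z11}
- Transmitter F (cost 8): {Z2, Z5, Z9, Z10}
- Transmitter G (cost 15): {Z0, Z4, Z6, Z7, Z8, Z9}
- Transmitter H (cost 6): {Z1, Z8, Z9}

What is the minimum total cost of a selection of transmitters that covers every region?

19

C, F, H together cover every region (C ∪ F ∪ H = {Z0, Z1, Z2, Z3, Z4, Z5, Z6, Z7, Z8, Z9, Z10, Z11}); total cost 5 + 8 + 6 = 19.
The greedy pick C, D, H, F costs 24; no covering selection beats 19.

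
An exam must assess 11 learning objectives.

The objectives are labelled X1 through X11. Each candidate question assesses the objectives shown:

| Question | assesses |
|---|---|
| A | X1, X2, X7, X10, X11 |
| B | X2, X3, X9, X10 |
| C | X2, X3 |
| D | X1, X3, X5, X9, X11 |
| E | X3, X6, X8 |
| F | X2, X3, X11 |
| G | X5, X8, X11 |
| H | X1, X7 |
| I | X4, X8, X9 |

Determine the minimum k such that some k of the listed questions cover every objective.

4

A and E and G and I together: A ∪ E ∪ G ∪ I = {X1, X2, X3, X4, X5, X6, X7, X8, X9, X10, X11} — every objective is covered.
No 3 of the 9 questions cover everything (all 84 combinations miss at least one objective), so 4 is optimal.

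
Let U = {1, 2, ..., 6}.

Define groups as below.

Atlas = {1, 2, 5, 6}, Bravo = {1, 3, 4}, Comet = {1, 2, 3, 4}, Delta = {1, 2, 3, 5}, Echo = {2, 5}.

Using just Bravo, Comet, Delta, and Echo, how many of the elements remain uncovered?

1

Union of Bravo, Comet, Delta, Echo = {1, 2, 3, 4, 5}.
Not covered: 6 — 1 element.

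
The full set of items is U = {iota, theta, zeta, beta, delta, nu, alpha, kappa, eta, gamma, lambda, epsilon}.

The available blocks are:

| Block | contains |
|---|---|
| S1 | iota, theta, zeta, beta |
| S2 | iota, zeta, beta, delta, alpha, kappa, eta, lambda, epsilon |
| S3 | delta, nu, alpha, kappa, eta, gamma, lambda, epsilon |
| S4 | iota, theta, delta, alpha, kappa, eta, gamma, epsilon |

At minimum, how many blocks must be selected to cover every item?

S1 and S3 cover everything between them: the union {iota, theta, zeta, beta, delta, nu, alpha, kappa, eta, gamma, lambda, epsilon} is all of U.
No single block has all 12 items (the largest, S2, has 9), so 2 is optimal.

2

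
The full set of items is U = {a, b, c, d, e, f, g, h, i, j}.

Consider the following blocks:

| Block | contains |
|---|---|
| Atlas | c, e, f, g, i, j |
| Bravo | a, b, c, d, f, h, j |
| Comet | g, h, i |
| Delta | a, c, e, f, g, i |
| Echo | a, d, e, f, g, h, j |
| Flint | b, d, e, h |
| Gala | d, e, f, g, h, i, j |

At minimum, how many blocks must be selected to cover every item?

Atlas and Bravo together: Atlas ∪ Bravo = {a, b, c, d, e, f, g, h, i, j} — every item is covered.
No single block has all 10 items (the largest, Bravo, has 7), so 2 is optimal.

2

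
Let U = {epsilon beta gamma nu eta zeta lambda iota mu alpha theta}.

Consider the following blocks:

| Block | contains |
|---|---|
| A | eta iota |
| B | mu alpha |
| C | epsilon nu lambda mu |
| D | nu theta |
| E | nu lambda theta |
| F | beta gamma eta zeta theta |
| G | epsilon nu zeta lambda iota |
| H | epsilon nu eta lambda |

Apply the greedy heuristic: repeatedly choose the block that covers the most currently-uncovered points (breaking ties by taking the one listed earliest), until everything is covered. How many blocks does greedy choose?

4

Greedy: pick F (covers 5 new) → pick C (covers 4 new) → pick A (covers 1 new) → pick B (covers 1 new). Total picks: 4.
(The true minimum cover uses only 3 blocks, so greedy is not optimal here.)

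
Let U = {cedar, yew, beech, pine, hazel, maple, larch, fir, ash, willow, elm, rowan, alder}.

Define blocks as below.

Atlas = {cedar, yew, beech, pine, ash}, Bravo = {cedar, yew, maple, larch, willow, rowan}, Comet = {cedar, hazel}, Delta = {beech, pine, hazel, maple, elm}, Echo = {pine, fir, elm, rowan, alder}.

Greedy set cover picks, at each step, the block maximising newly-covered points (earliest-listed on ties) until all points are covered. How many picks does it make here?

Greedy: pick Bravo (covers 6 new) → pick Delta (covers 4 new) → pick Echo (covers 2 new) → pick Atlas (covers 1 new). Total picks: 4.

4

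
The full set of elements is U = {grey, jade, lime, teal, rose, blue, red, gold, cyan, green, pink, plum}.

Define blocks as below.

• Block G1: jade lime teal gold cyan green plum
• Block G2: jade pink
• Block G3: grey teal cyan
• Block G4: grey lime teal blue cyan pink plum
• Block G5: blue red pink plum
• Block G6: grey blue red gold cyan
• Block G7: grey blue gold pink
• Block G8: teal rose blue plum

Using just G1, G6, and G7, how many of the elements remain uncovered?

Union of G1, G6, G7 = {grey, jade, lime, teal, blue, red, gold, cyan, green, pink, plum}.
Not covered: rose — 1 element.

1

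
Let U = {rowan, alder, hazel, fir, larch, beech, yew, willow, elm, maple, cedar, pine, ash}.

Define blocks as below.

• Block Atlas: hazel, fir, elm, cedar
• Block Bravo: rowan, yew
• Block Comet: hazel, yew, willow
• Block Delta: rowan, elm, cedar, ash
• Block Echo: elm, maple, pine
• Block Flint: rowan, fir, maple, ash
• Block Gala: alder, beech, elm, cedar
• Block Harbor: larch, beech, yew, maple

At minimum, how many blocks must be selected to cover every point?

5

Comet and Echo and Flint and Gala and Harbor together: Comet ∪ Echo ∪ Flint ∪ Gala ∪ Harbor = {rowan, alder, hazel, fir, larch, beech, yew, willow, elm, maple, cedar, pine, ash} — every point is covered.
Only Echo contains pine, so Echo is forced; the remaining 10 points need at least 4 more blocks (each remaining block adds at most 3) — so at least 5 blocks are needed, and 5 is optimal.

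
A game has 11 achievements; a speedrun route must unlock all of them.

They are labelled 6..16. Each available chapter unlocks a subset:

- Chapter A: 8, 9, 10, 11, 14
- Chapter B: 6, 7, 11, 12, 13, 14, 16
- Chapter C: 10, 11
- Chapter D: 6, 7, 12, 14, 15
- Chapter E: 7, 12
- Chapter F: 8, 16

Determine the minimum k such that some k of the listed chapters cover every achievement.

3

Take {A, B, D}. Their union is {6, 7, 8, 9, 10, 11, 12, 13, 14, 15, 16}, which is all 11 achievements.
Only A contains 9, so A is forced; the remaining 6 achievements need at least 2 more chapters (each remaining chapter adds at most 5) — so at least 3 chapters are needed, and 3 is optimal.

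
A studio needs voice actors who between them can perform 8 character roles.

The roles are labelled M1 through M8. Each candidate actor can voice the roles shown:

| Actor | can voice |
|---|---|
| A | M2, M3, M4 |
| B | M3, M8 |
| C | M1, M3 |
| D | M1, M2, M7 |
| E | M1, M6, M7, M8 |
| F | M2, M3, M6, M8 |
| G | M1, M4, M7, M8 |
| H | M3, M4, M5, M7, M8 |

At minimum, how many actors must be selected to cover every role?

Take {D, F, H}. Their union is {M1, M2, M3, M4, M5, M6, M7, M8}, which is all 8 roles.
Only H contains M5, so H is forced; the remaining 3 roles need at least 2 more actors (each remaining actor adds at most 2) — so at least 3 actors are needed, and 3 is optimal.

3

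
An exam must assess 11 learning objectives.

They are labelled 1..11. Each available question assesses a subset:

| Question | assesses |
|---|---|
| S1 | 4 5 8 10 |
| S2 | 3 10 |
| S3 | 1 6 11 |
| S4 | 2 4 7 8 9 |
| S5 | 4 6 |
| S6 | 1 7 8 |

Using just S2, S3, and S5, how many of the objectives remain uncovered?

5

Union of S2, S3, S5 = {1, 3, 4, 6, 10, 11}.
Not covered: 2, 5, 7, 8, 9 — 5 objectives.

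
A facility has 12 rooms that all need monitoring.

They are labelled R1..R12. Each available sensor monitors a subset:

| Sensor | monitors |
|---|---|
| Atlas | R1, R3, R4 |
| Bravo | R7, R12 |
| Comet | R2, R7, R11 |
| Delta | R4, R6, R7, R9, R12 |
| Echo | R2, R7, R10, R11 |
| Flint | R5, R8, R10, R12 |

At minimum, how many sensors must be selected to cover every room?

Atlas and Comet and Delta and Flint together: Atlas ∪ Comet ∪ Delta ∪ Flint = {R1, R2, R3, R4, R5, R6, R7, R8, R9, R10, R11, R12} — every room is covered.
Only Atlas contains R1, so Atlas is forced; the remaining 9 rooms need at least 3 more sensors (each remaining sensor adds at most 4) — so at least 4 sensors are needed, and 4 is optimal.

4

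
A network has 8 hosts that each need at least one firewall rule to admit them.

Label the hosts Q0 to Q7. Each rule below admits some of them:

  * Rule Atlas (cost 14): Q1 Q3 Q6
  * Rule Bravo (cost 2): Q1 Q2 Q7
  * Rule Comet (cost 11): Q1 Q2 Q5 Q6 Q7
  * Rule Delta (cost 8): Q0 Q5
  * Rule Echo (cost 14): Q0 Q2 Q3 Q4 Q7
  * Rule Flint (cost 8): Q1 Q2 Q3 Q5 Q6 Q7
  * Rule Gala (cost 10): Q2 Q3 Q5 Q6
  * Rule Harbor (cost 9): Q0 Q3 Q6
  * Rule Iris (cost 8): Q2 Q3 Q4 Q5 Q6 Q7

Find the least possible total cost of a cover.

Bravo, Delta, Iris together cover every host (Bravo ∪ Delta ∪ Iris = {Q0, Q1, Q2, Q3, Q4, Q5, Q6, Q7}); total cost 2 + 8 + 8 = 18.
No covering selection has total cost below 18.

18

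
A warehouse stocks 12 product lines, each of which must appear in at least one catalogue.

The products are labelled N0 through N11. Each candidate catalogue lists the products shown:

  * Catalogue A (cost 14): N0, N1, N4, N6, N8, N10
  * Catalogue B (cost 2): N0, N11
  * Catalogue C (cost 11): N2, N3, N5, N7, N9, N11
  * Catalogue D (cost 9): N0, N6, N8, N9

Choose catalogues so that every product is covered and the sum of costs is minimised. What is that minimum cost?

25

A, C together cover every product (A ∪ C = {N0, N1, N2, N3, N4, N5, N6, N7, N8, N9, N10, N11}); total cost 14 + 11 = 25.
The greedy pick B, C, A costs 27; no covering selection beats 25.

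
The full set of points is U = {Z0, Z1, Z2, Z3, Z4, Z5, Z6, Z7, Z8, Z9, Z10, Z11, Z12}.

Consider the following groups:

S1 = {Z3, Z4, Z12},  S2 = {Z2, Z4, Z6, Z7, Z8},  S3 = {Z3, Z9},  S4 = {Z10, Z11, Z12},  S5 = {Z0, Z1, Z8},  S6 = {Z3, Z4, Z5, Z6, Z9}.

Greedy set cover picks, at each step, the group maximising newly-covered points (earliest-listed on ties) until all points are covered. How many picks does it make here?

4

Greedy: pick S2 (covers 5 new) → pick S4 (covers 3 new) → pick S6 (covers 3 new) → pick S5 (covers 2 new). Total picks: 4.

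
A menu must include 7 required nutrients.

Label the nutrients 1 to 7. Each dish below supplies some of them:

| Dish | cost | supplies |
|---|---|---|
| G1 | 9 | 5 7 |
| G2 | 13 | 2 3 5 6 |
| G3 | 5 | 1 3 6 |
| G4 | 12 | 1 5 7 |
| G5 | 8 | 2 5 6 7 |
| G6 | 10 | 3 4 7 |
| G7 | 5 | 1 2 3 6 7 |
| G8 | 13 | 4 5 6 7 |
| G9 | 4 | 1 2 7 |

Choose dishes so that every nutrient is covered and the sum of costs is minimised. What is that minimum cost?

18

G7, G8 together cover every nutrient (G7 ∪ G8 = {1, 2, 3, 4, 5, 6, 7}); total cost 5 + 13 = 18.
No covering selection has total cost below 18.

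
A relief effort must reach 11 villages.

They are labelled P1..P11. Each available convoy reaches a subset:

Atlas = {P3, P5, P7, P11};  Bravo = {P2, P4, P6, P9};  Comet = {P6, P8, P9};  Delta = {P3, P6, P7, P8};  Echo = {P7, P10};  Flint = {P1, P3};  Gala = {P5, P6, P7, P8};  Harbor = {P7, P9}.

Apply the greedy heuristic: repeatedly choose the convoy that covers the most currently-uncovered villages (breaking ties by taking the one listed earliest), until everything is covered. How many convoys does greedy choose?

5

Greedy: pick Atlas (covers 4 new) → pick Bravo (covers 4 new) → pick Comet (covers 1 new) → pick Echo (covers 1 new) → pick Flint (covers 1 new). Total picks: 5.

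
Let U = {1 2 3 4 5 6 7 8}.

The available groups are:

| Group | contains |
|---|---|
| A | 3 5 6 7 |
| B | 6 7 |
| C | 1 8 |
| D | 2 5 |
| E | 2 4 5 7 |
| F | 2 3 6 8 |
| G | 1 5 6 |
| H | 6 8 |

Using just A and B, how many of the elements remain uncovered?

Union of A, B = {3, 5, 6, 7}.
Not covered: 1, 2, 4, 8 — 4 elements.

4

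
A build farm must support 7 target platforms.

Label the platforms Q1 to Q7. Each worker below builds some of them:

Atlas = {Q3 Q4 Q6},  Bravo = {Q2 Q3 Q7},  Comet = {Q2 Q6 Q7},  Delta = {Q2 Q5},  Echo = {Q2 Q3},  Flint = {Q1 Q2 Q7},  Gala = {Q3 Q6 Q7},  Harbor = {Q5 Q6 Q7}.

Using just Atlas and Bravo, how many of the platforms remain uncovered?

Union of Atlas, Bravo = {Q2, Q3, Q4, Q6, Q7}.
Not covered: Q1, Q5 — 2 platforms.

2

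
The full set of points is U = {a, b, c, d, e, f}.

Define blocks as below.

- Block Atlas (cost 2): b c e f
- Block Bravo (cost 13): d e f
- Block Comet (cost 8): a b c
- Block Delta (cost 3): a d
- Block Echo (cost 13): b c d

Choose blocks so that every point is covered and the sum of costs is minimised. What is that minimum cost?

5

Atlas, Delta together cover every point (Atlas ∪ Delta = {a, b, c, d, e, f}); total cost 2 + 3 = 5.
No covering selection has total cost below 5.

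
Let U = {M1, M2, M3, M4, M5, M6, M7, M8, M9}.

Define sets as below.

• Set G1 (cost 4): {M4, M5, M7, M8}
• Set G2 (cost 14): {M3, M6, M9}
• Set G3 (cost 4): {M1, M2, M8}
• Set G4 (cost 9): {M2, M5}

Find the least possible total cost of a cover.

G1, G2, G3 together cover every point (G1 ∪ G2 ∪ G3 = {M1, M2, M3, M4, M5, M6, M7, M8, M9}); total cost 4 + 14 + 4 = 22.
No covering selection has total cost below 22.

22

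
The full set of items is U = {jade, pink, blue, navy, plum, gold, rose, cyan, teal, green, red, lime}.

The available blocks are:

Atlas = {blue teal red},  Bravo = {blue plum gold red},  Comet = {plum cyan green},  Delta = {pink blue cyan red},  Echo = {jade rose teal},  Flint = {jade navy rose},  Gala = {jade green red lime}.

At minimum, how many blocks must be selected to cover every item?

Bravo and Delta and Echo and Flint and Gala together: Bravo ∪ Delta ∪ Echo ∪ Flint ∪ Gala = {jade, pink, blue, navy, plum, gold, rose, cyan, teal, green, red, lime} — every item is covered.
No 4 of the 7 blocks cover everything (all 35 combinations miss at least one item), so 5 is optimal.

5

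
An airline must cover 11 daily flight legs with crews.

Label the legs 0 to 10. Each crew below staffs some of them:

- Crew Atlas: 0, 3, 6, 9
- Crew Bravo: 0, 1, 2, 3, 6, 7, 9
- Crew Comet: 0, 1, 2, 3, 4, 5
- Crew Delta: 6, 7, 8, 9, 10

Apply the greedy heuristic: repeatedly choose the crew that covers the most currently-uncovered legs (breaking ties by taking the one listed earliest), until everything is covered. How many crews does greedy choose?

3

Greedy: pick Bravo (covers 7 new) → pick Comet (covers 2 new) → pick Delta (covers 2 new). Total picks: 3.
(The true minimum cover uses only 2 crews, so greedy is not optimal here.)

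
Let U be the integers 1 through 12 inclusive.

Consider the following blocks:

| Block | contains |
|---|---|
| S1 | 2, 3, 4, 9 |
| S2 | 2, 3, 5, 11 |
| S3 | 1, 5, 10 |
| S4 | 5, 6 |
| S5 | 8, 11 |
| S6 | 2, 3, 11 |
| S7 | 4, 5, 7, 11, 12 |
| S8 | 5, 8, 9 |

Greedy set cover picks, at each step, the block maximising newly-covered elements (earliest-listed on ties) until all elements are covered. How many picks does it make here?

Greedy: pick S7 (covers 5 new) → pick S1 (covers 3 new) → pick S3 (covers 2 new) → pick S4 (covers 1 new) → pick S5 (covers 1 new). Total picks: 5.

5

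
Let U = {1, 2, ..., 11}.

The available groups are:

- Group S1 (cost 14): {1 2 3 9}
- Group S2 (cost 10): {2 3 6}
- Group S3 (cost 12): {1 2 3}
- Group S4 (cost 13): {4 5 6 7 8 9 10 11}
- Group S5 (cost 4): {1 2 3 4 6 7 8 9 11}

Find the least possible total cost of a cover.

S4, S5 together cover every point (S4 ∪ S5 = {1, 2, 3, 4, 5, 6, 7, 8, 9, 10, 11}); total cost 13 + 4 = 17.
No covering selection has total cost below 17.

17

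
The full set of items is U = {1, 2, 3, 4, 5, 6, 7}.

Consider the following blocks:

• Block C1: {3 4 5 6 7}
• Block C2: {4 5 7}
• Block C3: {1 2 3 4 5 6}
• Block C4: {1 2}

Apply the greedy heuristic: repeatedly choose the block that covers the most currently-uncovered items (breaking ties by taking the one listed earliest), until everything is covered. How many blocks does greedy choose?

Greedy: pick C3 (covers 6 new) → pick C1 (covers 1 new). Total picks: 2.

2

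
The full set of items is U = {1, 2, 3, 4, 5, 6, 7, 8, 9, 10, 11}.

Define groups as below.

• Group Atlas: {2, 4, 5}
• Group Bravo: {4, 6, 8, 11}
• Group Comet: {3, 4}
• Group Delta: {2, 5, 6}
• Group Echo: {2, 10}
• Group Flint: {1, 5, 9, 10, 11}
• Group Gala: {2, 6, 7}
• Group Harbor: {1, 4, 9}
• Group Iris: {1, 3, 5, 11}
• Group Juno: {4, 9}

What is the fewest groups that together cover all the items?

Bravo and Flint and Gala and Iris together: Bravo ∪ Flint ∪ Gala ∪ Iris = {1, 2, 3, 4, 5, 6, 7, 8, 9, 10, 11} — every item is covered.
No 3 of the 10 groups cover everything (all 120 combinations miss at least one item), so 4 is optimal.

4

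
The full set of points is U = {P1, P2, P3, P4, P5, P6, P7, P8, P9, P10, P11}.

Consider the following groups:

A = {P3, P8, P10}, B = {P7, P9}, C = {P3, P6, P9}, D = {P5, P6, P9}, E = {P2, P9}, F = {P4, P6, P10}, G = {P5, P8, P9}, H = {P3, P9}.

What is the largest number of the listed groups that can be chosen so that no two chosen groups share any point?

2

A, B are pairwise disjoint (A={P3,P8,P10}; B={P7,P9}).
Every remaining group overlaps one of these, and no 3 of the listed groups are pairwise disjoint, so 2 is the maximum.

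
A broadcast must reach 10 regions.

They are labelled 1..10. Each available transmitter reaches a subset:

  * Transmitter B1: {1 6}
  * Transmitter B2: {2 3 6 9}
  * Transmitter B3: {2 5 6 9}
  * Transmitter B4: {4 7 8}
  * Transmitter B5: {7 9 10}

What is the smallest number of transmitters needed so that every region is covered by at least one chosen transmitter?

B1 and B2 and B3 and B4 and B5 together: B1 ∪ B2 ∪ B3 ∪ B4 ∪ B5 = {1, 2, 3, 4, 5, 6, 7, 8, 9, 10} — every region is covered.
No 4 of the 5 transmitters cover everything (all 5 combinations miss at least one region), so 5 is optimal.

5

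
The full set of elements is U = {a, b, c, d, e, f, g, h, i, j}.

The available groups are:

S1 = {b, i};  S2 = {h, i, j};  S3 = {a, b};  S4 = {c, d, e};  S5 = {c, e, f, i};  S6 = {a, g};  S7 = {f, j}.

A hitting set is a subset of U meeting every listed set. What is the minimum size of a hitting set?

4

Take T = {a, d, f, i}. Each listed group contains at least one of these, so T is a hitting set of size 4.
The groups S1, S4, S6, S7 are pairwise disjoint, so any hitting set needs a separate element for each — at least 4. Hence 4 is optimal.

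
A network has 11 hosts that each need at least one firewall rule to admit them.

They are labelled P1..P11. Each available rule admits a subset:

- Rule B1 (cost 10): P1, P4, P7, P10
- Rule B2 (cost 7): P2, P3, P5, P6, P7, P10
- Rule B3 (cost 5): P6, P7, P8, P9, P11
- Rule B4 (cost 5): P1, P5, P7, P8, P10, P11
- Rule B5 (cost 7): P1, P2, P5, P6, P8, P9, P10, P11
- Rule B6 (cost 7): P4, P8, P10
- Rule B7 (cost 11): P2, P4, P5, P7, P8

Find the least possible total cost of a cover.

21

B2, B5, B6 together cover every host (B2 ∪ B5 ∪ B6 = {P1, P2, P3, P4, P5, P6, P7, P8, P9, P10, P11}); total cost 7 + 7 + 7 = 21.
The greedy pick B4, B2, B3, B6 costs 24; no covering selection beats 21.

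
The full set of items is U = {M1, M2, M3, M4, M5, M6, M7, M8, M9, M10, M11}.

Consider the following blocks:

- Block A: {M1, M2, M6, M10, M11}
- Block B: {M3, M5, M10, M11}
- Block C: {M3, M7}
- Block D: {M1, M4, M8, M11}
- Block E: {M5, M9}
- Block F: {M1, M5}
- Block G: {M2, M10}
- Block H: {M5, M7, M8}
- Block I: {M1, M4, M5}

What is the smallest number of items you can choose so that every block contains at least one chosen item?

4

Take T = {M3, M5, M8, M10}. Each listed block contains at least one of these, so T is a hitting set of size 4.
The blocks C, D, E, G are pairwise disjoint, so any hitting set needs a separate item for each — at least 4. Hence 4 is optimal.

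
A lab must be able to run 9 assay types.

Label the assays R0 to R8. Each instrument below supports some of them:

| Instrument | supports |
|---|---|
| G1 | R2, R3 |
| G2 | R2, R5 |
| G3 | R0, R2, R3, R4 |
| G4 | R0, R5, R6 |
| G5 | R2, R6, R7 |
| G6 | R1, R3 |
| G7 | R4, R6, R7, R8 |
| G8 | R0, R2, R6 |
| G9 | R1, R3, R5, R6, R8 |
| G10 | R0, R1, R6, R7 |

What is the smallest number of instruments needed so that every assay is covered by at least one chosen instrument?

3

Take {G3, G5, G9}. Their union is {R0, R1, R2, R3, R4, R5, R6, R7, R8}, which is all 9 assays.
No 2 of the 10 instruments cover everything (all 45 combinations miss at least one assay), so 3 is optimal.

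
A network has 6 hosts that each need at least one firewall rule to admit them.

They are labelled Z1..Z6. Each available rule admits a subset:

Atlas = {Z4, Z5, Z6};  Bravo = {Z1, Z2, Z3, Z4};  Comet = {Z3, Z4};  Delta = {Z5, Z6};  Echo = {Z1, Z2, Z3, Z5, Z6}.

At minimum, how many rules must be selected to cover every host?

2

Take {Bravo, Delta}. Their union is {Z1, Z2, Z3, Z4, Z5, Z6}, which is all 6 hosts.
No single rule has all 6 hosts (the largest, Echo, has 5), so 2 is optimal.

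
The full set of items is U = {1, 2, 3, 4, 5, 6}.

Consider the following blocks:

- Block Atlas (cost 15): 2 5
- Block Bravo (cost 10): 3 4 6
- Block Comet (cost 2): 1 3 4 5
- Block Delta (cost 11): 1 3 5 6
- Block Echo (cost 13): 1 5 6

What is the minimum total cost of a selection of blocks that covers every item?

Atlas, Bravo, Comet together cover every item (Atlas ∪ Bravo ∪ Comet = {1, 2, 3, 4, 5, 6}); total cost 15 + 10 + 2 = 27.
No covering selection has total cost below 27.

27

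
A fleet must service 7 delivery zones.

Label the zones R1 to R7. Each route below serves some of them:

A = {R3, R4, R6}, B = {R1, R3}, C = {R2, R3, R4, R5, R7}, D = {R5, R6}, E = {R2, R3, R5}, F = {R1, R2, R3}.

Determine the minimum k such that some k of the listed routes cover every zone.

Take {C, D, F}. Their union is {R1, R2, R3, R4, R5, R6, R7}, which is all 7 zones.
Only C contains R7, so C is forced; the remaining 2 zones need at least 2 more routes (each remaining route adds at most 1) — so at least 3 routes are needed, and 3 is optimal.

3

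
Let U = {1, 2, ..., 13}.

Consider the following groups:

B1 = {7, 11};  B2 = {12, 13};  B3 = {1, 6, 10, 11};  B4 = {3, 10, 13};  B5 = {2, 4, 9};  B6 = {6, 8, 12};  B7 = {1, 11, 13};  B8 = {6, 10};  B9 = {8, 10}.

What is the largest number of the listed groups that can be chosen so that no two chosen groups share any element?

4

B1, B4, B5, B6 are pairwise disjoint (B1={7,11}; B4={3,10,13}; B5={2,4,9}; B6={6,8,12}).
Every remaining group overlaps one of these, and no 5 of the listed groups are pairwise disjoint, so 4 is the maximum.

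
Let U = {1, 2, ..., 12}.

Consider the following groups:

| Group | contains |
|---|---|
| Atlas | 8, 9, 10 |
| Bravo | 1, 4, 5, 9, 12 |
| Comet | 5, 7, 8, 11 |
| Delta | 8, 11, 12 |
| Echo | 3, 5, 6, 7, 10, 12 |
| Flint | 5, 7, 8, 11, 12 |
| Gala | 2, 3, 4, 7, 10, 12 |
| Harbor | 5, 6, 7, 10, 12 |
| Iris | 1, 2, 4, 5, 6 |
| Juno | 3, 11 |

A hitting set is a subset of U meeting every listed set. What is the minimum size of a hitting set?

The 3 elements {3, 5, 8} hit every group.
The groups Atlas, Iris, Juno are pairwise disjoint, so any hitting set needs a separate element for each — at least 3. Hence 3 is optimal.

3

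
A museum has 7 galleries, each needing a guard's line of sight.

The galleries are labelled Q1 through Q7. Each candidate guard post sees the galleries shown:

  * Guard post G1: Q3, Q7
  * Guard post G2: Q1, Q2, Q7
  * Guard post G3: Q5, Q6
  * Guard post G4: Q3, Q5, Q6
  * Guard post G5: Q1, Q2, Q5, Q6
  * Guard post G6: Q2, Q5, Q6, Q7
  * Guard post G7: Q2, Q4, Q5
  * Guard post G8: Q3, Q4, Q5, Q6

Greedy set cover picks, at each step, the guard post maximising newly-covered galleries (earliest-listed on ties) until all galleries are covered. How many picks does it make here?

3

Greedy: pick G5 (covers 4 new) → pick G1 (covers 2 new) → pick G7 (covers 1 new). Total picks: 3.
(The true minimum cover uses only 2 guard posts, so greedy is not optimal here.)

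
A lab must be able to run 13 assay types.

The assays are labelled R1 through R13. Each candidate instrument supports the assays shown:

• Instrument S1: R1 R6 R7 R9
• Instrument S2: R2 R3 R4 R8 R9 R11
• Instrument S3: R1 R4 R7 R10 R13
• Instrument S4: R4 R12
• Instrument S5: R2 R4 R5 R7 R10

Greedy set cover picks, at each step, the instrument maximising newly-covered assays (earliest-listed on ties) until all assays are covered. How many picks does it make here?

Greedy: pick S2 (covers 6 new) → pick S3 (covers 4 new) → pick S1 (covers 1 new) → pick S4 (covers 1 new) → pick S5 (covers 1 new). Total picks: 5.

5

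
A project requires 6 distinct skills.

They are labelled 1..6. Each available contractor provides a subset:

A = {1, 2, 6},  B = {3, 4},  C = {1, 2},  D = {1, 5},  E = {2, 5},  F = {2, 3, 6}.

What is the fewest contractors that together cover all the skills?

B and D and F together: B ∪ D ∪ F = {1, 2, 3, 4, 5, 6} — every skill is covered.
Only B contains 4, so B is forced; the remaining 4 skills need at least 2 more contractors (each remaining contractor adds at most 3) — so at least 3 contractors are needed, and 3 is optimal.

3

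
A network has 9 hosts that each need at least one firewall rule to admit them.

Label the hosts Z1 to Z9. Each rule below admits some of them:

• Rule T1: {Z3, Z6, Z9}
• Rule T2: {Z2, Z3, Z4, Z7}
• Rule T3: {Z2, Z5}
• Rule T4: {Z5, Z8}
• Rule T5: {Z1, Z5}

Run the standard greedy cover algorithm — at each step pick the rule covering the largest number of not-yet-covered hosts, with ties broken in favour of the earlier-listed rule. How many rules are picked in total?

4

Greedy: pick T2 (covers 4 new) → pick T1 (covers 2 new) → pick T4 (covers 2 new) → pick T5 (covers 1 new). Total picks: 4.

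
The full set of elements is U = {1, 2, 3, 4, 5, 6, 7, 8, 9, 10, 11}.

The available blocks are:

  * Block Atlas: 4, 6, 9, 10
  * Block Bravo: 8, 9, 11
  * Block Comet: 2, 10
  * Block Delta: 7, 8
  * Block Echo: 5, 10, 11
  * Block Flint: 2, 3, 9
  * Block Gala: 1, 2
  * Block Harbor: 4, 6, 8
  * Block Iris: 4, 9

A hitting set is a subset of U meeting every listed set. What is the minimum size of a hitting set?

4

The 4 elements {1, 8, 9, 10} hit every block.
The blocks Delta, Echo, Gala, Iris are pairwise disjoint, so any hitting set needs a separate element for each — at least 4. Hence 4 is optimal.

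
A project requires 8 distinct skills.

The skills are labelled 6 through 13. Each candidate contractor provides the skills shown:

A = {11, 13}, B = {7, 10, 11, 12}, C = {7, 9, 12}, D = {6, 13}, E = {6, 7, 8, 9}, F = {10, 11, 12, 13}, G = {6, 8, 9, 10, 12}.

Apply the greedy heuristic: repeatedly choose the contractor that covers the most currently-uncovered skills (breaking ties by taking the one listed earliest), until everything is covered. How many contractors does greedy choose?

Greedy: pick G (covers 5 new) → pick A (covers 2 new) → pick B (covers 1 new). Total picks: 3.
(The true minimum cover uses only 2 contractors, so greedy is not optimal here.)

3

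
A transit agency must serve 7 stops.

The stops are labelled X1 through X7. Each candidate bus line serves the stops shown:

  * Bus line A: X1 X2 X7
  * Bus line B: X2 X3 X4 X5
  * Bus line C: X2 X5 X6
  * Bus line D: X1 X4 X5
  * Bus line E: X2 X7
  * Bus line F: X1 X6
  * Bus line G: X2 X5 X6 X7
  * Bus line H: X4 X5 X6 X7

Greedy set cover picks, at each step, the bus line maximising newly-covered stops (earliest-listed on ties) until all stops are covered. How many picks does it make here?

3

Greedy: pick B (covers 4 new) → pick A (covers 2 new) → pick C (covers 1 new). Total picks: 3.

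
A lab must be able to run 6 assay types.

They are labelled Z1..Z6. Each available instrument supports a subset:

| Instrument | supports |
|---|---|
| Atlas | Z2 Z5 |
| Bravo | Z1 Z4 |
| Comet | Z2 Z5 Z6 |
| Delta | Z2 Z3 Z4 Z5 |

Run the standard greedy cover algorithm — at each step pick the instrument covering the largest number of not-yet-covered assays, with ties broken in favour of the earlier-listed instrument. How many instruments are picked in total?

3

Greedy: pick Delta (covers 4 new) → pick Bravo (covers 1 new) → pick Comet (covers 1 new). Total picks: 3.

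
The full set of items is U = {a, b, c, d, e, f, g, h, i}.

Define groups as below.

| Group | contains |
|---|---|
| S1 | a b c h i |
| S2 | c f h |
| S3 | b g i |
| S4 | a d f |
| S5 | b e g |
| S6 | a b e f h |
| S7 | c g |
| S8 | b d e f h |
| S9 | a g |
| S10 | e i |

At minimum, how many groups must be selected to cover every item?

3

Take {S1, S3, S8}. Their union is {a, b, c, d, e, f, g, h, i}, which is all 9 items.
No 2 of the 10 groups cover everything (all 45 combinations miss at least one item), so 3 is optimal.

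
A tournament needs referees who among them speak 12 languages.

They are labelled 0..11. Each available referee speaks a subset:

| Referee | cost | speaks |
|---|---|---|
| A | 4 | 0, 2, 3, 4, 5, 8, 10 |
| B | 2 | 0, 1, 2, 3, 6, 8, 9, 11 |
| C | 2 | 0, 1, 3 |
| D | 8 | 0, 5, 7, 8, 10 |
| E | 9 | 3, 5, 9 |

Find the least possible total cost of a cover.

A, B, D together cover every language (A ∪ B ∪ D = {0, 1, 2, 3, 4, 5, 6, 7, 8, 9, 10, 11}); total cost 4 + 2 + 8 = 14.
No covering selection has total cost below 14.

14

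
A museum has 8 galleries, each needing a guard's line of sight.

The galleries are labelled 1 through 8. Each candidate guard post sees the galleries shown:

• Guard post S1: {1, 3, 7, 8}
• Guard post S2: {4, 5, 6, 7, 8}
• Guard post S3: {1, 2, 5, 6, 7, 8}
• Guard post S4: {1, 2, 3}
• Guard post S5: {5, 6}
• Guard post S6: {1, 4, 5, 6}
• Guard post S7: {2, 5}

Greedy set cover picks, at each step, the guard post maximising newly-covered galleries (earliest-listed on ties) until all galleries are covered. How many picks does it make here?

Greedy: pick S3 (covers 6 new) → pick S1 (covers 1 new) → pick S2 (covers 1 new). Total picks: 3.
(The true minimum cover uses only 2 guard posts, so greedy is not optimal here.)

3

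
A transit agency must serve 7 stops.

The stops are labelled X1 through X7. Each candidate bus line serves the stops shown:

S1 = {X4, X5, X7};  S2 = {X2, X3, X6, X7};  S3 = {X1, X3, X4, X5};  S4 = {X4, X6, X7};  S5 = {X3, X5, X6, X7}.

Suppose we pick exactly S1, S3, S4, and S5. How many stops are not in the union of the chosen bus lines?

Union of S1, S3, S4, S5 = {X1, X3, X4, X5, X6, X7}.
Not covered: X2 — 1 stop.

1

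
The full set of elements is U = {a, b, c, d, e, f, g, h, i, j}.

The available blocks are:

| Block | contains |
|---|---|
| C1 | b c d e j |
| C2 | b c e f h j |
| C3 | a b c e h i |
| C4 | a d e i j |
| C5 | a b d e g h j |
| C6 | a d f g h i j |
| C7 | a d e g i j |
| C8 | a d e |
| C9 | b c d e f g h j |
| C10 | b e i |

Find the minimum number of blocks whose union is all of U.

C4 and C9 together: C4 ∪ C9 = {a, b, c, d, e, f, g, h, i, j} — every element is covered.
No single block has all 10 elements (the largest, C9, has 8), so 2 is optimal.

2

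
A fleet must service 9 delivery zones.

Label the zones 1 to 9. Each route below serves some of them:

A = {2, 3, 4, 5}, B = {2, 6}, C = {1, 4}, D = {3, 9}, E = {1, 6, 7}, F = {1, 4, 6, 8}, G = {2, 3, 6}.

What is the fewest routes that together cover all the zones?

4

A and D and E and F together: A ∪ D ∪ E ∪ F = {1, 2, 3, 4, 5, 6, 7, 8, 9} — every zone is covered.
No 3 of the 7 routes cover everything (all 35 combinations miss at least one zone), so 4 is optimal.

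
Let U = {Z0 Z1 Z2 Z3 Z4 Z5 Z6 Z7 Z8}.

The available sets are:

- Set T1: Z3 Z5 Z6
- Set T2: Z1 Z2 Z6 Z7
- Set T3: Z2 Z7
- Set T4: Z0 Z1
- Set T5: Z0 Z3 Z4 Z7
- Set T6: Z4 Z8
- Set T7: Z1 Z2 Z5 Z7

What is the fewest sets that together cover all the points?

T1, T2, T5, and T6 cover everything between them: the union {Z0, Z1, Z2, Z3, Z4, Z5, Z6, Z7, Z8} is all of U.
No 3 of the 7 sets cover everything (all 35 combinations miss at least one point), so 4 is optimal.

4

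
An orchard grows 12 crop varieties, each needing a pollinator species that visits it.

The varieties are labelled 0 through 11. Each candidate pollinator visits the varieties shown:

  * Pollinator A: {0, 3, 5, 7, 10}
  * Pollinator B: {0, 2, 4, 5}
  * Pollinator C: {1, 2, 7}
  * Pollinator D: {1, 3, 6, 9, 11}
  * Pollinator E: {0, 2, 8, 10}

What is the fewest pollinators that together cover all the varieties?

4

A and B and D and E together: A ∪ B ∪ D ∪ E = {0, 1, 2, 3, 4, 5, 6, 7, 8, 9, 10, 11} — every variety is covered.
No 3 of the 5 pollinators cover everything (all 10 combinations miss at least one variety), so 4 is optimal.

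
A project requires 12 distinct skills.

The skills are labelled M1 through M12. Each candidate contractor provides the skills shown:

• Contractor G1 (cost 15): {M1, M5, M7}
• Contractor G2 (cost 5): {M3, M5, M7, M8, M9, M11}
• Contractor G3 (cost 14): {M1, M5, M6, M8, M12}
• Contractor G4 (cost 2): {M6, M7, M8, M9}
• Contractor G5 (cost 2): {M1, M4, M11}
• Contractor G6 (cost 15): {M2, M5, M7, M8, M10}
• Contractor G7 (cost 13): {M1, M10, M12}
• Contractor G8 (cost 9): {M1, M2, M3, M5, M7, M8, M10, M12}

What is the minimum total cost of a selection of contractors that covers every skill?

G4, G5, G8 together cover every skill (G4 ∪ G5 ∪ G8 = {M1, M2, M3, M4, M5, M6, M7, M8, M9, M10, M11, M12}); total cost 2 + 2 + 9 = 13.
No covering selection has total cost below 13.

13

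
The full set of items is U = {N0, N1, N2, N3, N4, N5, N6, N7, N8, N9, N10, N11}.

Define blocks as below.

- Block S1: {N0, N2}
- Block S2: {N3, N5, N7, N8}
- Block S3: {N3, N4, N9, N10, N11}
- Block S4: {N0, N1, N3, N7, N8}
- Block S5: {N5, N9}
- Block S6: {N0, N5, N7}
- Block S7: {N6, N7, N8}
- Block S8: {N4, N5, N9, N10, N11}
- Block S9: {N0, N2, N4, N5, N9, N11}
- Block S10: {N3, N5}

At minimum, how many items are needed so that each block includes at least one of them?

4

Take H = {N2, N5, N8, N9}. Each listed block contains at least one of these, so H is a hitting set of size 4.
No choice of 3 items meets every block, so 4 is the minimum.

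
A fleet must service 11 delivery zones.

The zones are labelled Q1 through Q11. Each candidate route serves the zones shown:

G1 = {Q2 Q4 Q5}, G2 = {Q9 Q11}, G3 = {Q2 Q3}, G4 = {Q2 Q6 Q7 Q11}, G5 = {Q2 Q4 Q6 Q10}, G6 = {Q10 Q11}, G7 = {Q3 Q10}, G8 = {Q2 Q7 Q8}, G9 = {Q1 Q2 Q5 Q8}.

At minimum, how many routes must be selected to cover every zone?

G2 and G5 and G7 and G8 and G9 together: G2 ∪ G5 ∪ G7 ∪ G8 ∪ G9 = {Q1, Q2, Q3, Q4, Q5, Q6, Q7, Q8, Q9, Q10, Q11} — every zone is covered.
No 4 of the 9 routes cover everything (all 126 combinations miss at least one zone), so 5 is optimal.

5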